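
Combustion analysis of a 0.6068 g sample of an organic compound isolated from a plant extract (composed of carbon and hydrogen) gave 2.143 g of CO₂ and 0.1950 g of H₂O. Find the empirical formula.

C9H4

mol C = 2.143 g CO₂ ÷ 44.009 g/mol = 0.048695 mol
mol H = 2 × 0.1950 g H₂O ÷ 18.015 g/mol = 0.021649 mol
Divide by the smallest (0.021649 mol): C 2.249, H 1.000
Multiplying each by 4 gives whole numbers: C 9.00, H 4.00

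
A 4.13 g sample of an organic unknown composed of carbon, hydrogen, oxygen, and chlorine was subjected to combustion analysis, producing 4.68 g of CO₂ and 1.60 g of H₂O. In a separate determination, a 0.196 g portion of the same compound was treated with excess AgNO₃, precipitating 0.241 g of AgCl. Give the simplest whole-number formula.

mol C = 4.68 g CO₂ ÷ 44.009 g/mol = 0.1063 mol
mol H = 2 × 1.60 g H₂O ÷ 18.015 g/mol = 0.1776 mol
From the AgCl data: mol Cl per gram of compound = (0.241 ÷ 143.318) ÷ 0.196 = 0.008579 mol/g, so in the 4.13 g combustion sample mol Cl = 0.03543 mol
mass O = 4.13 − (1.277 + 0.1791 + 1.256) = 1.418 g → mol O = 1.418 ÷ 15.999 = 0.08860 mol
Divide by the smallest (0.03543 mol): C 3.001, H 5.013, Cl 1.000, O 2.501
Multiplying each by 2 gives whole numbers: C 6.00, H 10.03, Cl 2.00, O 5.00

C6H10Cl2O5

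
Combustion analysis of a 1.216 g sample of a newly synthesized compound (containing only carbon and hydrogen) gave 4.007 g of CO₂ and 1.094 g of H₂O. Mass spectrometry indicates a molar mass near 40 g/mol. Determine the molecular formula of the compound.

mol C = 4.007 g CO₂ ÷ 44.009 g/mol = 0.091050 mol
mol H = 2 × 1.094 g H₂O ÷ 18.015 g/mol = 0.12145 mol
Divide by the smallest (0.091050 mol): C 1.000, H 1.334
Multiplying each by 3 gives whole numbers: C 3.00, H 4.00
Empirical formula: C3H4
Empirical-formula mass = 40.06 g/mol; 40 ÷ 40.06 ≈ 1, so the molecular formula is C3H4.

C3H4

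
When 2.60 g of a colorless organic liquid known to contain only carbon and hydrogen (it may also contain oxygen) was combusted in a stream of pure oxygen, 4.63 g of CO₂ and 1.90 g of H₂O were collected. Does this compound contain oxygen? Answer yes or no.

yes

mol C = 4.63 g CO₂ ÷ 44.009 g/mol = 0.1052 mol
mol H = 2 × 1.90 g H₂O ÷ 18.015 g/mol = 0.2109 mol
C and H account for only 1.476 g of the 2.60 g sample; the remaining 1.124 g must be oxygen.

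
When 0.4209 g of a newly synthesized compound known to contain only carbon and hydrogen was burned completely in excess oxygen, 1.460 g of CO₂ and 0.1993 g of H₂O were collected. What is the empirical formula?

C3H2

mol C = 1.460 g CO₂ ÷ 44.009 g/mol = 0.033175 mol
mol H = 2 × 0.1993 g H₂O ÷ 18.015 g/mol = 0.022126 mol
Divide by the smallest (0.022126 mol): C 1.499, H 1.000
Multiplying each by 2 gives whole numbers: C 3.00, H 2.00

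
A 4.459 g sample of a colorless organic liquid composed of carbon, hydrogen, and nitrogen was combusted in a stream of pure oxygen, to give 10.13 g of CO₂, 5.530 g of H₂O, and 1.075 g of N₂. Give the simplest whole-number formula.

mol C = 10.13 g CO₂ ÷ 44.009 g/mol = 0.23018 mol
mol H = 2 × 5.530 g H₂O ÷ 18.015 g/mol = 0.61393 mol
mol N = 2 × 1.075 g N₂ ÷ 28.014 g/mol = 0.076747 mol
Divide by the smallest (0.076747 mol): C 2.999, H 7.999, N 1.000

C3H8N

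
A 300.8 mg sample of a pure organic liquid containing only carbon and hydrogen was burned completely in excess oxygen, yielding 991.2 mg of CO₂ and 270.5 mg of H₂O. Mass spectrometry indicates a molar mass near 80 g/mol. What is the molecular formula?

C6H8

mol C = 0.9912 g CO₂ ÷ 44.009 g/mol = 0.022523 mol
mol H = 2 × 0.2705 g H₂O ÷ 18.015 g/mol = 0.030031 mol
Divide by the smallest (0.022523 mol): C 1.000, H 1.333
Multiplying each by 3 gives whole numbers: C 3.00, H 4.00
Empirical formula: C3H4
Empirical-formula mass = 40.06 g/mol; 80 ÷ 40.06 ≈ 2, so the molecular formula is C6H8.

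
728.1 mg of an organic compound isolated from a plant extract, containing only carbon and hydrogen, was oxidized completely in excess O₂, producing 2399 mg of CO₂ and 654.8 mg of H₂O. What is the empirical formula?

mol C = 2.399 g CO₂ ÷ 44.009 g/mol = 0.054512 mol
mol H = 2 × 0.6548 g H₂O ÷ 18.015 g/mol = 0.072695 mol
Divide by the smallest (0.054512 mol): C 1.000, H 1.334
Multiplying each by 3 gives whole numbers: C 3.00, H 4.00

C3H4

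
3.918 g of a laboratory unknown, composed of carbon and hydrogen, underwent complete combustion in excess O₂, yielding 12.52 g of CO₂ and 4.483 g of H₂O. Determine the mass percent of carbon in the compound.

mol C = 12.52 g CO₂ ÷ 44.009 g/mol = 0.28449 mol
mol H = 2 × 4.483 g H₂O ÷ 18.015 g/mol = 0.49770 mol
mass % C = 3.4170 g ÷ 3.918 g × 100%

87.21%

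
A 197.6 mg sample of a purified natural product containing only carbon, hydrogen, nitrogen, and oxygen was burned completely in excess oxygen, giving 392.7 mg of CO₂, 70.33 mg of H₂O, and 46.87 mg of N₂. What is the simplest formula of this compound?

C8H7N3O2

mol C = 0.3927 g CO₂ ÷ 44.009 g/mol = 0.0089232 mol
mol H = 2 × 0.07033 g H₂O ÷ 18.015 g/mol = 0.0078079 mol
mol N = 2 × 0.04687 g N₂ ÷ 28.014 g/mol = 0.0033462 mol
mass O = 0.1976 − (0.10718 + 0.0078704 + 0.046870) = 0.035683 g → mol O = 0.035683 ÷ 15.999 = 0.0022303 mol
Divide by the smallest (0.0022303 mol): C 4.001, H 3.501, N 1.500, O 1.000
Multiplying each by 2 gives whole numbers: C 8.00, H 7.00, N 3.00, O 2.00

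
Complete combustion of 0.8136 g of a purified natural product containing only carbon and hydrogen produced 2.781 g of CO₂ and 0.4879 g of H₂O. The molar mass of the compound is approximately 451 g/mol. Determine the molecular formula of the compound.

mol C = 2.781 g CO₂ ÷ 44.009 g/mol = 0.063192 mol
mol H = 2 × 0.4879 g H₂O ÷ 18.015 g/mol = 0.054166 mol
Divide by the smallest (0.054166 mol): C 1.167, H 1.000
Multiplying each by 6 gives whole numbers: C 7.00, H 6.00
Empirical formula: C7H6
Empirical-formula mass = 90.12 g/mol; 451 ÷ 90.12 ≈ 5, so the molecular formula is C35H30.

C35H30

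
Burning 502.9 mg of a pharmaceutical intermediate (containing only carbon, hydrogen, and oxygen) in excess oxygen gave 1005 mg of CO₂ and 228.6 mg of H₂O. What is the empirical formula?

C9H10O5

mol C = 1.005 g CO₂ ÷ 44.009 g/mol = 0.022836 mol
mol H = 2 × 0.2286 g H₂O ÷ 18.015 g/mol = 0.025379 mol
mass O = 0.5029 − (0.27429 + 0.025582) = 0.20303 g → mol O = 0.20303 ÷ 15.999 = 0.012690 mol
Divide by the smallest (0.012690 mol): C 1.800, H 2.000, O 1.000
Multiplying each by 5 gives whole numbers: C 9.00, H 10.00, O 5.00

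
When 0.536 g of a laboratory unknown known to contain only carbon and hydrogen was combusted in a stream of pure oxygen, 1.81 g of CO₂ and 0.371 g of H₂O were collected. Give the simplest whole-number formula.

mol C = 1.81 g CO₂ ÷ 44.009 g/mol = 0.04113 mol
mol H = 2 × 0.371 g H₂O ÷ 18.015 g/mol = 0.04119 mol
Divide by the smallest (0.04113 mol): C 1.000, H 1.001

CH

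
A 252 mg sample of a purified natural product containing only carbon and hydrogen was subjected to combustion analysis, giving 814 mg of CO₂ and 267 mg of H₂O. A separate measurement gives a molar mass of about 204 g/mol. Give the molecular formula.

C15H24

mol C = 0.814 g CO₂ ÷ 44.009 g/mol = 0.01850 mol
mol H = 2 × 0.267 g H₂O ÷ 18.015 g/mol = 0.02964 mol
Divide by the smallest (0.01850 mol): C 1.000, H 1.603
Multiplying each by 5 gives whole numbers: C 5.00, H 8.01
Empirical formula: C5H8
Empirical-formula mass = 68.12 g/mol; 204 ÷ 68.12 ≈ 3, so the molecular formula is C15H24.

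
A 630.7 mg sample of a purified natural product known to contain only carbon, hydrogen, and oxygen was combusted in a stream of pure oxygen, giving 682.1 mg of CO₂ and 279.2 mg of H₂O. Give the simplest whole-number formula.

mol C = 0.6821 g CO₂ ÷ 44.009 g/mol = 0.015499 mol
mol H = 2 × 0.2792 g H₂O ÷ 18.015 g/mol = 0.030996 mol
mass O = 0.6307 − (0.18616 + 0.031244) = 0.41330 g → mol O = 0.41330 ÷ 15.999 = 0.025833 mol
Divide by the smallest (0.015499 mol): C 1.000, H 2.000, O 1.667
Multiplying each by 3 gives whole numbers: C 3.00, H 6.00, O 5.00

C3H6O5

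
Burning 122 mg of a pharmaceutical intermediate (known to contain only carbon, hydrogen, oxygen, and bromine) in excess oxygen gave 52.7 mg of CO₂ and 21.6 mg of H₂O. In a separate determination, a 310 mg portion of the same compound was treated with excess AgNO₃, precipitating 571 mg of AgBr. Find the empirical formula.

C2H4Br2O

mol C = 0.0527 g CO₂ ÷ 44.009 g/mol = 0.001197 mol
mol H = 2 × 0.0216 g H₂O ÷ 18.015 g/mol = 0.002398 mol
From the AgBr data: mol Br per gram of compound = (0.571 ÷ 187.772) ÷ 0.310 = 0.009809 mol/g, so in the 0.122 g combustion sample mol Br = 0.001197 mol
mass O = 0.122 − (0.01438 + 0.002417 + 0.09563) = 0.009575 g → mol O = 0.009575 ÷ 15.999 = 0.0005985 mol
Divide by the smallest (0.0005985 mol): C 2.001, H 4.007, Br 2.000, O 1.000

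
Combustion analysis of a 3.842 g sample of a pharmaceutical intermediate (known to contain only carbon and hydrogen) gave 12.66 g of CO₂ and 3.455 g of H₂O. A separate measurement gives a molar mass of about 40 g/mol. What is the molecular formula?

C3H4

mol C = 12.66 g CO₂ ÷ 44.009 g/mol = 0.28767 mol
mol H = 2 × 3.455 g H₂O ÷ 18.015 g/mol = 0.38357 mol
Divide by the smallest (0.28767 mol): C 1.000, H 1.333
Multiplying each by 3 gives whole numbers: C 3.00, H 4.00
Empirical formula: C3H4
Empirical-formula mass = 40.06 g/mol; 40 ÷ 40.06 ≈ 1, so the molecular formula is C3H4.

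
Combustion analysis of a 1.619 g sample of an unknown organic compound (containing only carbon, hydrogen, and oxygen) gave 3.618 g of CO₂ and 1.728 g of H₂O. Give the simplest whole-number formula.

mol C = 3.618 g CO₂ ÷ 44.009 g/mol = 0.082210 mol
mol H = 2 × 1.728 g H₂O ÷ 18.015 g/mol = 0.19184 mol
mass O = 1.619 − (0.98743 + 0.19337) = 0.43820 g → mol O = 0.43820 ÷ 15.999 = 0.027389 mol
Divide by the smallest (0.027389 mol): C 3.002, H 7.004, O 1.000

C3H7O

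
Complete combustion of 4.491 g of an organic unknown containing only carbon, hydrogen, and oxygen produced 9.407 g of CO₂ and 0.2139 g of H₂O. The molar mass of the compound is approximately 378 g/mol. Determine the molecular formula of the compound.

C18H2O10

mol C = 9.407 g CO₂ ÷ 44.009 g/mol = 0.21375 mol
mol H = 2 × 0.2139 g H₂O ÷ 18.015 g/mol = 0.023747 mol
mass O = 4.491 − (2.5674 + 0.023937) = 1.8997 g → mol O = 1.8997 ÷ 15.999 = 0.11874 mol
Divide by the smallest (0.023747 mol): C 9.001, H 1.000, O 5.000
Empirical formula: C9HO5
Empirical-formula mass = 189.10 g/mol; 378 ÷ 189.10 ≈ 2, so the molecular formula is C18H2O10.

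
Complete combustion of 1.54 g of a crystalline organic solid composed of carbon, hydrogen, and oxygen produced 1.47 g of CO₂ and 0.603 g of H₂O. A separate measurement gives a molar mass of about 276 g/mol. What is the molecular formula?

mol C = 1.47 g CO₂ ÷ 44.009 g/mol = 0.03340 mol
mol H = 2 × 0.603 g H₂O ÷ 18.015 g/mol = 0.06694 mol
mass O = 1.54 − (0.4012 + 0.06748) = 1.071 g → mol O = 1.071 ÷ 15.999 = 0.06696 mol
Divide by the smallest (0.03340 mol): C 1.000, H 2.004, O 2.005
Empirical formula: CH2O2
Empirical-formula mass = 46.02 g/mol; 276 ÷ 46.02 ≈ 6, so the molecular formula is C6H12O12.

C6H12O12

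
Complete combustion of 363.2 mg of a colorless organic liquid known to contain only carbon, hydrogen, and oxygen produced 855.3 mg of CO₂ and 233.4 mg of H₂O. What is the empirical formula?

C3H4O

mol C = 0.8553 g CO₂ ÷ 44.009 g/mol = 0.019435 mol
mol H = 2 × 0.2334 g H₂O ÷ 18.015 g/mol = 0.025912 mol
mass O = 0.3632 − (0.23343 + 0.026119) = 0.10365 g → mol O = 0.10365 ÷ 15.999 = 0.0064786 mol
Divide by the smallest (0.0064786 mol): C 3.000, H 4.000, O 1.000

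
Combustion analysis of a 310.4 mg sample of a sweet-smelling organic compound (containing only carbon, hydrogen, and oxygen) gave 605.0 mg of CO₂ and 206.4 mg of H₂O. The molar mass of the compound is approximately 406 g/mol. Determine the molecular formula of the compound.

mol C = 0.6050 g CO₂ ÷ 44.009 g/mol = 0.013747 mol
mol H = 2 × 0.2064 g H₂O ÷ 18.015 g/mol = 0.022914 mol
mass O = 0.3104 − (0.16512 + 0.023098) = 0.12218 g → mol O = 0.12218 ÷ 15.999 = 0.0076370 mol
Divide by the smallest (0.0076370 mol): C 1.800, H 3.000, O 1.000
Multiplying each by 5 gives whole numbers: C 9.00, H 15.00, O 5.00
Empirical formula: C9H15O5
Empirical-formula mass = 203.21 g/mol; 406 ÷ 203.21 ≈ 2, so the molecular formula is C18H30O10.

C18H30O10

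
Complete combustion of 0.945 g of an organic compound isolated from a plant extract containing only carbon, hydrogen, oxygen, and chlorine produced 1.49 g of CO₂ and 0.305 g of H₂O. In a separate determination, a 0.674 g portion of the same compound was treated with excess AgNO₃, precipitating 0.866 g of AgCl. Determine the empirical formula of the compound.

mol C = 1.49 g CO₂ ÷ 44.009 g/mol = 0.03386 mol
mol H = 2 × 0.305 g H₂O ÷ 18.015 g/mol = 0.03386 mol
From the AgCl data: mol Cl per gram of compound = (0.866 ÷ 143.318) ÷ 0.674 = 0.008965 mol/g, so in the 0.945 g combustion sample mol Cl = 0.008472 mol
mass O = 0.945 − (0.4067 + 0.03413 + 0.3003) = 0.2039 g → mol O = 0.2039 ÷ 15.999 = 0.01274 mol
Divide by the smallest (0.008472 mol): C 3.996, H 3.997, Cl 1.000, O 1.504
Multiplying each by 2 gives whole numbers: C 7.99, H 7.99, Cl 2.00, O 3.01

C8H8Cl2O3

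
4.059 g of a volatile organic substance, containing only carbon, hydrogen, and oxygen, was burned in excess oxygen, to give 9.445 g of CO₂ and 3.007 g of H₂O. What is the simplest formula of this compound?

mol C = 9.445 g CO₂ ÷ 44.009 g/mol = 0.21462 mol
mol H = 2 × 3.007 g H₂O ÷ 18.015 g/mol = 0.33383 mol
mass O = 4.059 − (2.5777 + 0.33650) = 1.1448 g → mol O = 1.1448 ÷ 15.999 = 0.071552 mol
Divide by the smallest (0.071552 mol): C 2.999, H 4.666, O 1.000
Multiplying each by 3 gives whole numbers: C 9.00, H 14.00, O 3.00

C9H14O3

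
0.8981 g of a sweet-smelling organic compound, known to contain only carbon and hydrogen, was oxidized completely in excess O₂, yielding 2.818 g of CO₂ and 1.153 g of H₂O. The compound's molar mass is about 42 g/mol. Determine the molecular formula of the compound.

C3H6

mol C = 2.818 g CO₂ ÷ 44.009 g/mol = 0.064032 mol
mol H = 2 × 1.153 g H₂O ÷ 18.015 g/mol = 0.12800 mol
Divide by the smallest (0.064032 mol): C 1.000, H 1.999
Empirical formula: CH2
Empirical-formula mass = 14.03 g/mol; 42 ÷ 14.03 ≈ 3, so the molecular formula is C3H6.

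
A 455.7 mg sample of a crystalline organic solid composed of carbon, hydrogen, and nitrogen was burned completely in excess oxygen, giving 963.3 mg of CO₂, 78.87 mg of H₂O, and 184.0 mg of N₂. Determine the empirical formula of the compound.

mol C = 0.9633 g CO₂ ÷ 44.009 g/mol = 0.021889 mol
mol H = 2 × 0.07887 g H₂O ÷ 18.015 g/mol = 0.0087560 mol
mol N = 2 × 0.1840 g N₂ ÷ 28.014 g/mol = 0.013136 mol
Divide by the smallest (0.0087560 mol): C 2.500, H 1.000, N 1.500
Multiplying each by 2 gives whole numbers: C 5.00, H 2.00, N 3.00

C5H2N3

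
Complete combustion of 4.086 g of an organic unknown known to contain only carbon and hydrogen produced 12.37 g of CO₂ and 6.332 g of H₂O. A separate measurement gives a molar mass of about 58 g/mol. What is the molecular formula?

C4H10

mol C = 12.37 g CO₂ ÷ 44.009 g/mol = 0.28108 mol
mol H = 2 × 6.332 g H₂O ÷ 18.015 g/mol = 0.70297 mol
Divide by the smallest (0.28108 mol): C 1.000, H 2.501
Multiplying each by 2 gives whole numbers: C 2.00, H 5.00
Empirical formula: C2H5
Empirical-formula mass = 29.06 g/mol; 58 ÷ 29.06 ≈ 2, so the molecular formula is C4H10.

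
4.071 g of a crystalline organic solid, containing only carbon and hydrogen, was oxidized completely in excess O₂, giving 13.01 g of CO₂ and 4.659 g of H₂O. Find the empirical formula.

C4H7

mol C = 13.01 g CO₂ ÷ 44.009 g/mol = 0.29562 mol
mol H = 2 × 4.659 g H₂O ÷ 18.015 g/mol = 0.51724 mol
Divide by the smallest (0.29562 mol): C 1.000, H 1.750
Multiplying each by 4 gives whole numbers: C 4.00, H 7.00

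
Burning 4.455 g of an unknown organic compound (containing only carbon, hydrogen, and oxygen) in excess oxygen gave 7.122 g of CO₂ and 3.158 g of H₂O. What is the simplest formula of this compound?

C6H13O5

mol C = 7.122 g CO₂ ÷ 44.009 g/mol = 0.16183 mol
mol H = 2 × 3.158 g H₂O ÷ 18.015 g/mol = 0.35060 mol
mass O = 4.455 − (1.9437 + 0.35340) = 2.1579 g → mol O = 2.1579 ÷ 15.999 = 0.13487 mol
Divide by the smallest (0.13487 mol): C 1.200, H 2.599, O 1.000
Multiplying each by 5 gives whole numbers: C 6.00, H 13.00, O 5.00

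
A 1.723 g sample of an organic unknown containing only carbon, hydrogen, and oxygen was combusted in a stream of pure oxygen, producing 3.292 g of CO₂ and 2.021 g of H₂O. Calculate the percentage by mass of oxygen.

mol C = 3.292 g CO₂ ÷ 44.009 g/mol = 0.074803 mol
mol H = 2 × 2.021 g H₂O ÷ 18.015 g/mol = 0.22437 mol
mass O = 1.723 − (0.89846 + 0.22616) = 0.59838 g → mol O = 0.59838 ÷ 15.999 = 0.037401 mol
mass % O = 0.59838 g ÷ 1.723 g × 100%

34.73%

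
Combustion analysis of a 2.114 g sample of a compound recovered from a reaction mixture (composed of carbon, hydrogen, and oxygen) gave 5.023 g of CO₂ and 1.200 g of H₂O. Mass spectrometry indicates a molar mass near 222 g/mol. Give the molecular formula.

C12H14O4

mol C = 5.023 g CO₂ ÷ 44.009 g/mol = 0.11414 mol
mol H = 2 × 1.200 g H₂O ÷ 18.015 g/mol = 0.13322 mol
mass O = 2.114 − (1.3709 + 0.13429) = 0.60883 g → mol O = 0.60883 ÷ 15.999 = 0.038054 mol
Divide by the smallest (0.038054 mol): C 2.999, H 3.501, O 1.000
Multiplying each by 2 gives whole numbers: C 6.00, H 7.00, O 2.00
Empirical formula: C6H7O2
Empirical-formula mass = 111.12 g/mol; 222 ÷ 111.12 ≈ 2, so the molecular formula is C12H14O4.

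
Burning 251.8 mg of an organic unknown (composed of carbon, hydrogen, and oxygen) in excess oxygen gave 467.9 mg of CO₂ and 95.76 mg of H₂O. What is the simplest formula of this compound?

C3H3O2

mol C = 0.4679 g CO₂ ÷ 44.009 g/mol = 0.010632 mol
mol H = 2 × 0.09576 g H₂O ÷ 18.015 g/mol = 0.010631 mol
mass O = 0.2518 − (0.12770 + 0.010716) = 0.11338 g → mol O = 0.11338 ÷ 15.999 = 0.0070869 mol
Divide by the smallest (0.0070869 mol): C 1.500, H 1.500, O 1.000
Multiplying each by 2 gives whole numbers: C 3.00, H 3.00, O 2.00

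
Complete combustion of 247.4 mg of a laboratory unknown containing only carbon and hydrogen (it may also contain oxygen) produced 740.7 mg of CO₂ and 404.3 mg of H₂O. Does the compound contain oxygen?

no

mol C = 0.7407 g CO₂ ÷ 44.009 g/mol = 0.016831 mol
mol H = 2 × 0.4043 g H₂O ÷ 18.015 g/mol = 0.044885 mol
C and H together account for 0.24740 g — essentially the entire 0.2474 g sample — so the compound contains no oxygen.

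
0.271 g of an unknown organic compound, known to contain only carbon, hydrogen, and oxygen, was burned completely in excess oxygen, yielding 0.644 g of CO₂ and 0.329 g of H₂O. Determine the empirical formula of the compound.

C4H10O

mol C = 0.644 g CO₂ ÷ 44.009 g/mol = 0.01463 mol
mol H = 2 × 0.329 g H₂O ÷ 18.015 g/mol = 0.03653 mol
mass O = 0.271 − (0.1758 + 0.03682) = 0.05842 g → mol O = 0.05842 ÷ 15.999 = 0.003652 mol
Divide by the smallest (0.003652 mol): C 4.007, H 10.003, O 1.000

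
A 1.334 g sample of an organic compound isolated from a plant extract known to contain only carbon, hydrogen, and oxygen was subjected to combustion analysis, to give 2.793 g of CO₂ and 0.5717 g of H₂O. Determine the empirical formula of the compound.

mol C = 2.793 g CO₂ ÷ 44.009 g/mol = 0.063464 mol
mol H = 2 × 0.5717 g H₂O ÷ 18.015 g/mol = 0.063469 mol
mass O = 1.334 − (0.76227 + 0.063977) = 0.50775 g → mol O = 0.50775 ÷ 15.999 = 0.031737 mol
Divide by the smallest (0.031737 mol): C 2.000, H 2.000, O 1.000

C2H2O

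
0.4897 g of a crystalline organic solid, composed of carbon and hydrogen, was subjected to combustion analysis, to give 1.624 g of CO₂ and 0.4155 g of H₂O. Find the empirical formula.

C4H5

mol C = 1.624 g CO₂ ÷ 44.009 g/mol = 0.036902 mol
mol H = 2 × 0.4155 g H₂O ÷ 18.015 g/mol = 0.046128 mol
Divide by the smallest (0.036902 mol): C 1.000, H 1.250
Multiplying each by 4 gives whole numbers: C 4.00, H 5.00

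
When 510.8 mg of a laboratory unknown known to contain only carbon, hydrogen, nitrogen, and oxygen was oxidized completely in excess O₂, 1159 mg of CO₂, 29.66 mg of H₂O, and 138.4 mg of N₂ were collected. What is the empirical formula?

mol C = 1.159 g CO₂ ÷ 44.009 g/mol = 0.026336 mol
mol H = 2 × 0.02966 g H₂O ÷ 18.015 g/mol = 0.0032928 mol
mol N = 2 × 0.1384 g N₂ ÷ 28.014 g/mol = 0.0098808 mol
mass O = 0.5108 − (0.31632 + 0.0033192 + 0.13840) = 0.052765 g → mol O = 0.052765 ÷ 15.999 = 0.0032980 mol
Divide by the smallest (0.0032928 mol): C 7.998, H 1.000, N 3.001, O 1.002

C8HN3O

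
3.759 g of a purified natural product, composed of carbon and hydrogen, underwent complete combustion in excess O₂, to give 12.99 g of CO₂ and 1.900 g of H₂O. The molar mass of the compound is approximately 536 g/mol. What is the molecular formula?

C42H30

mol C = 12.99 g CO₂ ÷ 44.009 g/mol = 0.29517 mol
mol H = 2 × 1.900 g H₂O ÷ 18.015 g/mol = 0.21094 mol
Divide by the smallest (0.21094 mol): C 1.399, H 1.000
Multiplying each by 5 gives whole numbers: C 7.00, H 5.00
Empirical formula: C7H5
Empirical-formula mass = 89.12 g/mol; 536 ÷ 89.12 ≈ 6, so the molecular formula is C42H30.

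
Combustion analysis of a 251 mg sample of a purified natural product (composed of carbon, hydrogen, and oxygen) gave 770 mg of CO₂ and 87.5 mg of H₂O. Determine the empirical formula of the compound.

C9H5O

mol C = 0.770 g CO₂ ÷ 44.009 g/mol = 0.01750 mol
mol H = 2 × 0.0875 g H₂O ÷ 18.015 g/mol = 0.009714 mol
mass O = 0.251 − (0.2101 + 0.009792) = 0.03106 g → mol O = 0.03106 ÷ 15.999 = 0.001941 mol
Divide by the smallest (0.001941 mol): C 9.013, H 5.004, O 1.000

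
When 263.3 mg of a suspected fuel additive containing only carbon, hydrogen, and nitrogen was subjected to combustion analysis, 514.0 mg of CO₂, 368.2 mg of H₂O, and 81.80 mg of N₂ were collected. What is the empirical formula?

mol C = 0.5140 g CO₂ ÷ 44.009 g/mol = 0.011679 mol
mol H = 2 × 0.3682 g H₂O ÷ 18.015 g/mol = 0.040877 mol
mol N = 2 × 0.08180 g N₂ ÷ 28.014 g/mol = 0.0058399 mol
Divide by the smallest (0.0058399 mol): C 2.000, H 7.000, N 1.000

C2H7N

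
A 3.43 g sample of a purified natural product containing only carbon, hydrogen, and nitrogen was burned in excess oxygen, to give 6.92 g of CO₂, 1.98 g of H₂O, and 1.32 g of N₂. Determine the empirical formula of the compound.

mol C = 6.92 g CO₂ ÷ 44.009 g/mol = 0.1572 mol
mol H = 2 × 1.98 g H₂O ÷ 18.015 g/mol = 0.2198 mol
mol N = 2 × 1.32 g N₂ ÷ 28.014 g/mol = 0.09424 mol
Divide by the smallest (0.09424 mol): C 1.669, H 2.333, N 1.000
Multiplying each by 3 gives whole numbers: C 5.01, H 7.00, N 3.00

C5H7N3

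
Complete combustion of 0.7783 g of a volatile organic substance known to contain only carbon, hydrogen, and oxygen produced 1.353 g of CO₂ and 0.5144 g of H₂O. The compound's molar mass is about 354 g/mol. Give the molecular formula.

mol C = 1.353 g CO₂ ÷ 44.009 g/mol = 0.030744 mol
mol H = 2 × 0.5144 g H₂O ÷ 18.015 g/mol = 0.057108 mol
mass O = 0.7783 − (0.36926 + 0.057565) = 0.35147 g → mol O = 0.35147 ÷ 15.999 = 0.021968 mol
Divide by the smallest (0.021968 mol): C 1.399, H 2.600, O 1.000
Multiplying each by 5 gives whole numbers: C 7.00, H 13.00, O 5.00
Empirical formula: C7H13O5
Empirical-formula mass = 177.18 g/mol; 354 ÷ 177.18 ≈ 2, so the molecular formula is C14H26O10.

C14H26O10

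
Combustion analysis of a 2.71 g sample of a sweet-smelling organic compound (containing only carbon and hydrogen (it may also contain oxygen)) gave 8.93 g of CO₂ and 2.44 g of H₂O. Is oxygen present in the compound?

mol C = 8.93 g CO₂ ÷ 44.009 g/mol = 0.2029 mol
mol H = 2 × 2.44 g H₂O ÷ 18.015 g/mol = 0.2709 mol
C and H together account for 2.710 g — essentially the entire 2.71 g sample — so the compound contains no oxygen.

no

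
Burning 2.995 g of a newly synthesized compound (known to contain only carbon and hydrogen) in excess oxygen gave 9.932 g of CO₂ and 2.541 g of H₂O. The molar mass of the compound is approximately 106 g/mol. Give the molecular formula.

C8H10

mol C = 9.932 g CO₂ ÷ 44.009 g/mol = 0.22568 mol
mol H = 2 × 2.541 g H₂O ÷ 18.015 g/mol = 0.28210 mol
Divide by the smallest (0.22568 mol): C 1.000, H 1.250
Multiplying each by 4 gives whole numbers: C 4.00, H 5.00
Empirical formula: C4H5
Empirical-formula mass = 53.08 g/mol; 106 ÷ 53.08 ≈ 2, so the molecular formula is C8H10.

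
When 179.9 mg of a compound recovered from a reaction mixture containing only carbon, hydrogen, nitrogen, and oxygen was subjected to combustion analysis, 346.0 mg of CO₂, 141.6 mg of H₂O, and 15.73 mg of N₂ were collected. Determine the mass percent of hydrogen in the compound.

mol C = 0.3460 g CO₂ ÷ 44.009 g/mol = 0.0078620 mol
mol H = 2 × 0.1416 g H₂O ÷ 18.015 g/mol = 0.015720 mol
mol N = 2 × 0.01573 g N₂ ÷ 28.014 g/mol = 0.0011230 mol
mass O = 0.1799 − (0.094431 + 0.015846 + 0.015730) = 0.053893 g → mol O = 0.053893 ÷ 15.999 = 0.0033685 mol
mass % H = 0.015846 g ÷ 0.1799 g × 100%

8.81%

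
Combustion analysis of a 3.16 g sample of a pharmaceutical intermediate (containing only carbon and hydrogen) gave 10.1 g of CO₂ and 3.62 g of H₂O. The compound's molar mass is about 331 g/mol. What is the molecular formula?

mol C = 10.1 g CO₂ ÷ 44.009 g/mol = 0.2295 mol
mol H = 2 × 3.62 g H₂O ÷ 18.015 g/mol = 0.4019 mol
Divide by the smallest (0.2295 mol): C 1.000, H 1.751
Multiplying each by 4 gives whole numbers: C 4.00, H 7.00
Empirical formula: C4H7
Empirical-formula mass = 55.10 g/mol; 331 ÷ 55.10 ≈ 6, so the molecular formula is C24H42.

C24H42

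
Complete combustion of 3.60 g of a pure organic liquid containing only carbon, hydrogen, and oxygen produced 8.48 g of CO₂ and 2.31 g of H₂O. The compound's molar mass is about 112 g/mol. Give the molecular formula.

C6H8O2

mol C = 8.48 g CO₂ ÷ 44.009 g/mol = 0.1927 mol
mol H = 2 × 2.31 g H₂O ÷ 18.015 g/mol = 0.2565 mol
mass O = 3.60 − (2.314 + 0.2585) = 1.027 g → mol O = 1.027 ÷ 15.999 = 0.06420 mol
Divide by the smallest (0.06420 mol): C 3.001, H 3.995, O 1.000
Empirical formula: C3H4O
Empirical-formula mass = 56.06 g/mol; 112 ÷ 56.06 ≈ 2, so the molecular formula is C6H8O2.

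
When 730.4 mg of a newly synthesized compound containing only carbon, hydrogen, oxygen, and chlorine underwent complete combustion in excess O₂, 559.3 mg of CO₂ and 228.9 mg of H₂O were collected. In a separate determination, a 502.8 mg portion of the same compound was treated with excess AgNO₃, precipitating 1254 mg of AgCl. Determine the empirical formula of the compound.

mol C = 0.5593 g CO₂ ÷ 44.009 g/mol = 0.012709 mol
mol H = 2 × 0.2289 g H₂O ÷ 18.015 g/mol = 0.025412 mol
From the AgCl data: mol Cl per gram of compound = (1.254 ÷ 143.318) ÷ 0.5028 = 0.017402 mol/g, so in the 0.7304 g combustion sample mol Cl = 0.012710 mol
mass O = 0.7304 − (0.15264 + 0.025615 + 0.45059) = 0.10155 g → mol O = 0.10155 ÷ 15.999 = 0.0063474 mol
Divide by the smallest (0.0063474 mol): C 2.002, H 4.004, Cl 2.002, O 1.000

C2H4Cl2O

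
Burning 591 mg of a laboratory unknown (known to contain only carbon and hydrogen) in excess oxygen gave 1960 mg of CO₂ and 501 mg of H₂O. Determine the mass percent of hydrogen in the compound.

mol C = 1.96 g CO₂ ÷ 44.009 g/mol = 0.04454 mol
mol H = 2 × 0.501 g H₂O ÷ 18.015 g/mol = 0.05562 mol
mass % H = 0.05607 g ÷ 0.591 g × 100%

9.5%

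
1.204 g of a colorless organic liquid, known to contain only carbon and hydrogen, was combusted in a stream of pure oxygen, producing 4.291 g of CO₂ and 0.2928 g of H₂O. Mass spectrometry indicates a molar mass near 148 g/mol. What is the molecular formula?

mol C = 4.291 g CO₂ ÷ 44.009 g/mol = 0.097503 mol
mol H = 2 × 0.2928 g H₂O ÷ 18.015 g/mol = 0.032506 mol
Divide by the smallest (0.032506 mol): C 3.000, H 1.000
Empirical formula: C3H
Empirical-formula mass = 37.04 g/mol; 148 ÷ 37.04 ≈ 4, so the molecular formula is C12H4.

C12H4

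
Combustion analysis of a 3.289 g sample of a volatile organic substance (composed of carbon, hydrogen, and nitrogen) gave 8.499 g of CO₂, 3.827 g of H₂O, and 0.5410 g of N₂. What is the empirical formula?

mol C = 8.499 g CO₂ ÷ 44.009 g/mol = 0.19312 mol
mol H = 2 × 3.827 g H₂O ÷ 18.015 g/mol = 0.42487 mol
mol N = 2 × 0.5410 g N₂ ÷ 28.014 g/mol = 0.038624 mol
Divide by the smallest (0.038624 mol): C 5.000, H 11.000, N 1.000

C5H11N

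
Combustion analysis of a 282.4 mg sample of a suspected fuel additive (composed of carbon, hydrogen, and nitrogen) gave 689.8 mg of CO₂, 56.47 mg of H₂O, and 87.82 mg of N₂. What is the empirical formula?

C5H2N2

mol C = 0.6898 g CO₂ ÷ 44.009 g/mol = 0.015674 mol
mol H = 2 × 0.05647 g H₂O ÷ 18.015 g/mol = 0.0062692 mol
mol N = 2 × 0.08782 g N₂ ÷ 28.014 g/mol = 0.0062697 mol
Divide by the smallest (0.0062692 mol): C 2.500, H 1.000, N 1.000
Multiplying each by 2 gives whole numbers: C 5.00, H 2.00, N 2.00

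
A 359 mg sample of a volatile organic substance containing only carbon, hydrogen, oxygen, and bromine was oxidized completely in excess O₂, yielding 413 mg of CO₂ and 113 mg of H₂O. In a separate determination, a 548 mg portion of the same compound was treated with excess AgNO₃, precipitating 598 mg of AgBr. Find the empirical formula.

mol C = 0.413 g CO₂ ÷ 44.009 g/mol = 0.009384 mol
mol H = 2 × 0.113 g H₂O ÷ 18.015 g/mol = 0.01255 mol
From the AgBr data: mol Br per gram of compound = (0.598 ÷ 187.772) ÷ 0.548 = 0.005812 mol/g, so in the 0.359 g combustion sample mol Br = 0.002086 mol
mass O = 0.359 − (0.1127 + 0.01265 + 0.1667) = 0.06693 g → mol O = 0.06693 ÷ 15.999 = 0.004183 mol
Divide by the smallest (0.002086 mol): C 4.498, H 6.013, Br 1.000, O 2.005
Multiplying each by 2 gives whole numbers: C 9.00, H 12.03, Br 2.00, O 4.01

C9H12Br2O4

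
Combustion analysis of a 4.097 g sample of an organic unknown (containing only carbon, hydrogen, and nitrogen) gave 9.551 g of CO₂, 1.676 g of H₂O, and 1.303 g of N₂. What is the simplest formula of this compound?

mol C = 9.551 g CO₂ ÷ 44.009 g/mol = 0.21702 mol
mol H = 2 × 1.676 g H₂O ÷ 18.015 g/mol = 0.18607 mol
mol N = 2 × 1.303 g N₂ ÷ 28.014 g/mol = 0.093025 mol
Divide by the smallest (0.093025 mol): C 2.333, H 2.000, N 1.000
Multiplying each by 3 gives whole numbers: C 7.00, H 6.00, N 3.00

C7H6N3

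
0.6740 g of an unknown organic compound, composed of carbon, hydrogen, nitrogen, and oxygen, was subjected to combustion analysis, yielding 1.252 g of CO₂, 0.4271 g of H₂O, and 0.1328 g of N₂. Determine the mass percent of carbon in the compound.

mol C = 1.252 g CO₂ ÷ 44.009 g/mol = 0.028449 mol
mol H = 2 × 0.4271 g H₂O ÷ 18.015 g/mol = 0.047416 mol
mol N = 2 × 0.1328 g N₂ ÷ 28.014 g/mol = 0.0094810 mol
mass O = 0.6740 − (0.34170 + 0.047795 + 0.13280) = 0.15171 g → mol O = 0.15171 ÷ 15.999 = 0.0094823 mol
mass % C = 0.34170 g ÷ 0.6740 g × 100%

50.70%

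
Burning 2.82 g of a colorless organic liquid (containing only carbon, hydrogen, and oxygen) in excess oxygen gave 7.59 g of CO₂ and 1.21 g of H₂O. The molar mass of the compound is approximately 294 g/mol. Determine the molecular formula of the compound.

mol C = 7.59 g CO₂ ÷ 44.009 g/mol = 0.1725 mol
mol H = 2 × 1.21 g H₂O ÷ 18.015 g/mol = 0.1343 mol
mass O = 2.82 − (2.071 + 0.1354) = 0.6131 g → mol O = 0.6131 ÷ 15.999 = 0.03832 mol
Divide by the smallest (0.03832 mol): C 4.500, H 3.505, O 1.000
Multiplying each by 2 gives whole numbers: C 9.00, H 7.01, O 2.00
Empirical formula: C9H7O2
Empirical-formula mass = 147.15 g/mol; 294 ÷ 147.15 ≈ 2, so the molecular formula is C18H14O4.

C18H14O4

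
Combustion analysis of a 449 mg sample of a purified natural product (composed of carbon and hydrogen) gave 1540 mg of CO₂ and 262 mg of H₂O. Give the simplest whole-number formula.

C6H5

mol C = 1.54 g CO₂ ÷ 44.009 g/mol = 0.03499 mol
mol H = 2 × 0.262 g H₂O ÷ 18.015 g/mol = 0.02909 mol
Divide by the smallest (0.02909 mol): C 1.203, H 1.000
Multiplying each by 5 gives whole numbers: C 6.02, H 5.00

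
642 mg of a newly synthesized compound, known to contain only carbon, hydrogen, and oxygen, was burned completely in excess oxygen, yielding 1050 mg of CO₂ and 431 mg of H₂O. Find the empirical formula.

C5H10O4

mol C = 1.05 g CO₂ ÷ 44.009 g/mol = 0.02386 mol
mol H = 2 × 0.431 g H₂O ÷ 18.015 g/mol = 0.04785 mol
mass O = 0.642 − (0.2866 + 0.04823) = 0.3072 g → mol O = 0.3072 ÷ 15.999 = 0.01920 mol
Divide by the smallest (0.01920 mol): C 1.243, H 2.492, O 1.000
Multiplying each by 4 gives whole numbers: C 4.97, H 9.97, O 4.00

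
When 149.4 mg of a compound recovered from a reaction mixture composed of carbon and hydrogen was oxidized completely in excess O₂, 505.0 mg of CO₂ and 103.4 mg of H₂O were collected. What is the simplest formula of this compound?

mol C = 0.5050 g CO₂ ÷ 44.009 g/mol = 0.011475 mol
mol H = 2 × 0.1034 g H₂O ÷ 18.015 g/mol = 0.011479 mol
Divide by the smallest (0.011475 mol): C 1.000, H 1.000

CH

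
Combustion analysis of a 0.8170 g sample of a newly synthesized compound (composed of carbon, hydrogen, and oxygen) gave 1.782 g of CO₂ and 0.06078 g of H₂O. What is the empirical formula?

mol C = 1.782 g CO₂ ÷ 44.009 g/mol = 0.040492 mol
mol H = 2 × 0.06078 g H₂O ÷ 18.015 g/mol = 0.0067477 mol
mass O = 0.8170 − (0.48635 + 0.0068017) = 0.32385 g → mol O = 0.32385 ÷ 15.999 = 0.020242 mol
Divide by the smallest (0.0067477 mol): C 6.001, H 1.000, O 3.000

C6HO3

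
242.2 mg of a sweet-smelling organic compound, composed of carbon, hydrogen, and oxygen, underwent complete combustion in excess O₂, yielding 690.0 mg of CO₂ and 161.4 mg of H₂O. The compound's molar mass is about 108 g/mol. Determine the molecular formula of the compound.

mol C = 0.6900 g CO₂ ÷ 44.009 g/mol = 0.015679 mol
mol H = 2 × 0.1614 g H₂O ÷ 18.015 g/mol = 0.017918 mol
mass O = 0.2422 − (0.18832 + 0.018062) = 0.035822 g → mol O = 0.035822 ÷ 15.999 = 0.0022390 mol
Divide by the smallest (0.0022390 mol): C 7.002, H 8.003, O 1.000
Empirical formula: C7H8O
Empirical-formula mass = 108.14 g/mol; 108 ÷ 108.14 ≈ 1, so the molecular formula is C7H8O.

C7H8O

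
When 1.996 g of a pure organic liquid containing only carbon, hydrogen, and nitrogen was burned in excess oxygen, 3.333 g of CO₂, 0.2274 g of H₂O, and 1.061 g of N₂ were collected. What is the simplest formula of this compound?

C3HN3

mol C = 3.333 g CO₂ ÷ 44.009 g/mol = 0.075735 mol
mol H = 2 × 0.2274 g H₂O ÷ 18.015 g/mol = 0.025246 mol
mol N = 2 × 1.061 g N₂ ÷ 28.014 g/mol = 0.075748 mol
Divide by the smallest (0.025246 mol): C 3.000, H 1.000, N 3.000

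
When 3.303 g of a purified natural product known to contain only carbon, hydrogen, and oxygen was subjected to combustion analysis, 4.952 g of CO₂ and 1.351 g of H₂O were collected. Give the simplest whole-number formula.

mol C = 4.952 g CO₂ ÷ 44.009 g/mol = 0.11252 mol
mol H = 2 × 1.351 g H₂O ÷ 18.015 g/mol = 0.14999 mol
mass O = 3.303 − (1.3515 + 0.15119) = 1.8003 g → mol O = 1.8003 ÷ 15.999 = 0.11253 mol
Divide by the smallest (0.11252 mol): C 1.000, H 1.333, O 1.000
Multiplying each by 3 gives whole numbers: C 3.00, H 4.00, O 3.00

C3H4O3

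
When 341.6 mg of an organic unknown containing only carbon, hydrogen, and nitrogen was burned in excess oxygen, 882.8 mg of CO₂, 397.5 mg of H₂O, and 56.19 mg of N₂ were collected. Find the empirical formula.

C5H11N

mol C = 0.8828 g CO₂ ÷ 44.009 g/mol = 0.020060 mol
mol H = 2 × 0.3975 g H₂O ÷ 18.015 g/mol = 0.044130 mol
mol N = 2 × 0.05619 g N₂ ÷ 28.014 g/mol = 0.0040116 mol
Divide by the smallest (0.0040116 mol): C 5.000, H 11.001, N 1.000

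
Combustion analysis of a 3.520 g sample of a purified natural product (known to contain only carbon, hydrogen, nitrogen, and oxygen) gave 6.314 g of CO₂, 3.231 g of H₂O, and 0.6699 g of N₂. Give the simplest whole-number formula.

C6H15N2O2

mol C = 6.314 g CO₂ ÷ 44.009 g/mol = 0.14347 mol
mol H = 2 × 3.231 g H₂O ÷ 18.015 g/mol = 0.35870 mol
mol N = 2 × 0.6699 g N₂ ÷ 28.014 g/mol = 0.047826 mol
mass O = 3.520 − (1.7232 + 0.36157 + 0.66990) = 0.76530 g → mol O = 0.76530 ÷ 15.999 = 0.047834 mol
Divide by the smallest (0.047826 mol): C 3.000, H 7.500, N 1.000, O 1.000
Multiplying each by 2 gives whole numbers: C 6.00, H 15.00, N 2.00, O 2.00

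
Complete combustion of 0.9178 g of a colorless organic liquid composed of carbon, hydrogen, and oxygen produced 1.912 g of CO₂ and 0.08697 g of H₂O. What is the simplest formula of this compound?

C9H2O5

mol C = 1.912 g CO₂ ÷ 44.009 g/mol = 0.043446 mol
mol H = 2 × 0.08697 g H₂O ÷ 18.015 g/mol = 0.0096553 mol
mass O = 0.9178 − (0.52183 + 0.0097325) = 0.38624 g → mol O = 0.38624 ÷ 15.999 = 0.024142 mol
Divide by the smallest (0.0096553 mol): C 4.500, H 1.000, O 2.500
Multiplying each by 2 gives whole numbers: C 9.00, H 2.00, O 5.00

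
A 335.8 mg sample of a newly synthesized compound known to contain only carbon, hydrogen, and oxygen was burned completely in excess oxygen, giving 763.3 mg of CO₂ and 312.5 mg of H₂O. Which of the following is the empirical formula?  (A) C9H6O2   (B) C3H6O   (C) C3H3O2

(B) C3H6O

mol C = 0.7633 g CO₂ ÷ 44.009 g/mol = 0.017344 mol
mol H = 2 × 0.3125 g H₂O ÷ 18.015 g/mol = 0.034693 mol
mass O = 0.3358 − (0.20832 + 0.034971) = 0.092508 g → mol O = 0.092508 ÷ 15.999 = 0.0057821 mol
Divide by the smallest (0.0057821 mol): C 3.000, H 6.000, O 1.000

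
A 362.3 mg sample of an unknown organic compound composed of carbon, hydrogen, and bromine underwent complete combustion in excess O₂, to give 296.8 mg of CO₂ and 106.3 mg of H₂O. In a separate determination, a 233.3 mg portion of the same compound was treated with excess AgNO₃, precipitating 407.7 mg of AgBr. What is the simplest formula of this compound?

mol C = 0.2968 g CO₂ ÷ 44.009 g/mol = 0.0067441 mol
mol H = 2 × 0.1063 g H₂O ÷ 18.015 g/mol = 0.011801 mol
From the AgBr data: mol Br per gram of compound = (0.4077 ÷ 187.772) ÷ 0.2333 = 0.0093067 mol/g, so in the 0.3623 g combustion sample mol Br = 0.0033718 mol
Divide by the smallest (0.0033718 mol): C 2.000, H 3.500, Br 1.000
Multiplying each by 2 gives whole numbers: C 4.00, H 7.00, Br 2.00

C4H7Br2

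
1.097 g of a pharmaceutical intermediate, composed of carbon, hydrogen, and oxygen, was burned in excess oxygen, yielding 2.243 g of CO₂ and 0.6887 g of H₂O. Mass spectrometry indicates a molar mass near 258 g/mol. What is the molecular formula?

C12H18O6

mol C = 2.243 g CO₂ ÷ 44.009 g/mol = 0.050967 mol
mol H = 2 × 0.6887 g H₂O ÷ 18.015 g/mol = 0.076459 mol
mass O = 1.097 − (0.61216 + 0.077070) = 0.40777 g → mol O = 0.40777 ÷ 15.999 = 0.025487 mol
Divide by the smallest (0.025487 mol): C 2.000, H 3.000, O 1.000
Empirical formula: C2H3O
Empirical-formula mass = 43.05 g/mol; 258 ÷ 43.05 ≈ 6, so the molecular formula is C12H18O6.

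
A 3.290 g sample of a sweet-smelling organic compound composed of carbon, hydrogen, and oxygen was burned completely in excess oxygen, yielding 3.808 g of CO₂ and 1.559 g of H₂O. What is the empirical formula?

C2H4O3

mol C = 3.808 g CO₂ ÷ 44.009 g/mol = 0.086528 mol
mol H = 2 × 1.559 g H₂O ÷ 18.015 g/mol = 0.17308 mol
mass O = 3.290 − (1.0393 + 0.17446) = 2.0763 g → mol O = 2.0763 ÷ 15.999 = 0.12977 mol
Divide by the smallest (0.086528 mol): C 1.000, H 2.000, O 1.500
Multiplying each by 2 gives whole numbers: C 2.00, H 4.00, O 3.00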